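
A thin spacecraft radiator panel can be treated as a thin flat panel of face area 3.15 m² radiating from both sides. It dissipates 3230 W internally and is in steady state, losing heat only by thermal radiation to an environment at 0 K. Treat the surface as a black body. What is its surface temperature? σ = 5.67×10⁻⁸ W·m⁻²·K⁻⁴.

Steady state: internal power = radiated power, P = εσA T⁴.
Radiating area A = 2·3.15 = 6.300 m².
T⁴ = P/(εσA) = 3230/(1.0·5.67×10⁻⁸·6.300) = 9.042×10⁹ K⁴.
T = (9.042×10⁹)^(1/4).

T ≈ 308 K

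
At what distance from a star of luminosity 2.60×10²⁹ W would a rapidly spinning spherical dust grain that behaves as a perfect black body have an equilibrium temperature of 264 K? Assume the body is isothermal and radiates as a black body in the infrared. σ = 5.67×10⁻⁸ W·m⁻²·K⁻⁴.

For an isothermal black-emitting sphere, (1−a)S·πr² = σ·4πr²·T⁴ ⇒ S = 4σT⁴/(1−a).
S = 4·5.67×10⁻⁸·(264)⁴/1.00 = 1102 W/m².
Flux falls as S = L/(4πd²), so d = √(L/(4πS)) = √(2.60×10²⁹/(4π·1102)).

d ≈ 4.33×10¹² m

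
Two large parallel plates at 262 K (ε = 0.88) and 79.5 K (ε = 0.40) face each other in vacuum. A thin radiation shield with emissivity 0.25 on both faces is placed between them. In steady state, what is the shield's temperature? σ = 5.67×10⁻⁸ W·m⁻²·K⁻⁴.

T_s ≈ 228 K

In steady state the net flux on the hot side equals that on the cold side.
σ(T₁⁴−T_s⁴)/D₁ = σ(T_s⁴−T₂⁴)/D₂, with D₁ = 1/ε₁+1/ε_s−1 = 4.136, D₂ = 1/ε_s+1/ε₂−1 = 5.500.
Solve for T_s⁴: T_s⁴ = (D₂·T₁⁴ + D₁·T₂⁴)/(D₁+D₂) = 2.707×10⁹ K⁴.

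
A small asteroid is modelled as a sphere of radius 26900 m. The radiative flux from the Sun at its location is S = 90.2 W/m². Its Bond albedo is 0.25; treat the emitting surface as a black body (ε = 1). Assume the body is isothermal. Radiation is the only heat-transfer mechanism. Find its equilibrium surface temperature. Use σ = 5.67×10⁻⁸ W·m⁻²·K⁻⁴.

At equilibrium, absorbed power = emitted power.
Absorbing cross-section = πr² = 2.273×10⁹ m²; emitting surface = 4πr² = 9.093×10⁹ m² (ratio 4).
(1−a)S·A_cross = εσ·A_surf·T⁴  ⇒  T⁴ = (1−a)S/(4σ).
T⁴ = 0.750·90.2/(4·5.67×10⁻⁸) = 2.983×10⁸ K⁴.
T = (2.983×10⁸)^(1/4).

T ≈ 131 K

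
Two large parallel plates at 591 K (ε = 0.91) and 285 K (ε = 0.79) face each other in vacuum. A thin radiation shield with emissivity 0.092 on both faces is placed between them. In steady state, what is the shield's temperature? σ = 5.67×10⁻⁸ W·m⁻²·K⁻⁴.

T_s ≈ 504 K

In steady state the net flux on the hot side equals that on the cold side.
σ(T₁⁴−T_s⁴)/D₁ = σ(T_s⁴−T₂⁴)/D₂, with D₁ = 1/ε₁+1/ε_s−1 = 10.97, D₂ = 1/ε_s+1/ε₂−1 = 11.14.
Solve for T_s⁴: T_s⁴ = (D₂·T₁⁴ + D₁·T₂⁴)/(D₁+D₂) = 6.473×10¹⁰ K⁴.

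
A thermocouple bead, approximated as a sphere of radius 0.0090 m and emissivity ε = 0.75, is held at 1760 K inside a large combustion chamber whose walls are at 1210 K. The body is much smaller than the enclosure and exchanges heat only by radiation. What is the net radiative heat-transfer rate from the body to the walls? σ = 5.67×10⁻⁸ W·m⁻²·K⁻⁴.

For a small grey body in a large enclosure: P_net = εσA(T_body⁴ − T_wall⁴).
A = 4πr² = 0.001018 m²; T_body⁴ − T_wall⁴ = 9.595×10¹² − 2.144×10¹² = 7.452×10¹² K⁴.
|P_net| = 0.75·5.67×10⁻⁸·0.001018·7.452×10¹².

P_net ≈ 323 W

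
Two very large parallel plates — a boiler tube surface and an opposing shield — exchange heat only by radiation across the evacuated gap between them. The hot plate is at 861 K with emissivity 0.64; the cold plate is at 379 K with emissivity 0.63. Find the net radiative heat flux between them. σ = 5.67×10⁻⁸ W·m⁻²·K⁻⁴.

For two infinite grey parallel plates, q = σ(T₁⁴ − T₂⁴)/(1/ε₁ + 1/ε₂ − 1).
T₁⁴ − T₂⁴ = 5.496×10¹¹ − 2.063×10¹⁰ = 5.289×10¹¹ K⁴.
1/ε₁ + 1/ε₂ − 1 = 1.562 + 1.587 − 1 = 2.150.
q = 5.67×10⁻⁸ × 5.289×10¹¹ / 2.150.

q ≈ 14000 W/m²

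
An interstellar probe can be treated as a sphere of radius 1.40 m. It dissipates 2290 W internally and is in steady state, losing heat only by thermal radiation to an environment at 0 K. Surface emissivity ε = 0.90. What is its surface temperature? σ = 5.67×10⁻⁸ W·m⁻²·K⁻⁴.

Steady state: internal power = radiated power, P = εσA T⁴.
Radiating area A = 4πr² = 24.63 m².
T⁴ = P/(εσA) = 2290/(0.90·5.67×10⁻⁸·24.63) = 1.822×10⁹ K⁴.
T = (1.822×10⁹)^(1/4).

T ≈ 207 K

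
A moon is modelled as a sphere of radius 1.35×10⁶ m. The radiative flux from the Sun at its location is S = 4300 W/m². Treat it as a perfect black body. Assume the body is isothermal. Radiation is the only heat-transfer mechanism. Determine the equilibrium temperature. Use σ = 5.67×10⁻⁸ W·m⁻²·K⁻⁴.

T ≈ 371 K

At equilibrium, absorbed power = emitted power.
Absorbing cross-section = πr² = 5.726×10¹² m²; emitting surface = 4πr² = 2.290×10¹³ m² (ratio 4).
S·A_cross = εσ·A_surf·T⁴  ⇒  T⁴ = S/(4σ).
T⁴ = 1.00·4300/(4·5.67×10⁻⁸) = 1.896×10¹⁰ K⁴.
T = (1.896×10¹⁰)^(1/4).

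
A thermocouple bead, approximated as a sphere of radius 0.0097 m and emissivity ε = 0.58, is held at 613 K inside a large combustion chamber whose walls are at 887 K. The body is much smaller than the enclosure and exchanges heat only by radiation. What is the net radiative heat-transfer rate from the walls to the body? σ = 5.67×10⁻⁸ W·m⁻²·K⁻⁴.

For a small grey body in a large enclosure: P_net = εσA(T_body⁴ − T_wall⁴).
A = 4πr² = 0.001182 m²; T_body⁴ − T_wall⁴ = 1.412×10¹¹ − 6.190×10¹¹ = -4.778×10¹¹ K⁴.
|P_net| = 0.58·5.67×10⁻⁸·0.001182·4.778×10¹¹.

P_net ≈ 18.6 W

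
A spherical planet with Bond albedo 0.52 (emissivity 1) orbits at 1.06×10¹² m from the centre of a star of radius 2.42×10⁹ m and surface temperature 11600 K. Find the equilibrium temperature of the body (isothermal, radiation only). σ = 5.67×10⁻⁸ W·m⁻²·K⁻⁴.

The star's surface emits σT_*⁴; at distance d the flux is S = σT_*⁴(R_*/d)².
S = 5.67×10⁻⁸·(11600)⁴·(2.42×10⁹/1.06×10¹²)² = 5351 W/m².
For an isothermal sphere T⁴ = (1−a)S/(4σ) = 1.132×10¹⁰ K⁴.

T ≈ 326 K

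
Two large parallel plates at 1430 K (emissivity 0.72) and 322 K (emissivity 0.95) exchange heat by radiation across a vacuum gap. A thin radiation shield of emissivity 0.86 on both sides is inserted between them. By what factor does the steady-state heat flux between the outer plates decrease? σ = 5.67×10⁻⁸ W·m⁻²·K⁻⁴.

factor ≈ 1.92

Without shield: q₀ = σΔ(T⁴)/(1/ε₁+1/ε₂−1) with denominator 1.442.
With shield the two gaps are in series; the resistances add: (1/ε₁+1/ε_s−1)+(1/ε_s+1/ε₂−1) = 1.552+1.215 = 2.767.
Heat-flux ratio q₀/q = 2.767/1.442.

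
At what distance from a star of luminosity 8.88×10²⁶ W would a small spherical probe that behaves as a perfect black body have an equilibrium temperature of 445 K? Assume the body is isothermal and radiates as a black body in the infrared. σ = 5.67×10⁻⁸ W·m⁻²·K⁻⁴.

For an isothermal black-emitting sphere, (1−a)S·πr² = σ·4πr²·T⁴ ⇒ S = 4σT⁴/(1−a).
S = 4·5.67×10⁻⁸·(445)⁴/1.00 = 8894 W/m².
Flux falls as S = L/(4πd²), so d = √(L/(4πS)) = √(8.88×10²⁶/(4π·8894)).

d ≈ 8.91×10¹⁰ m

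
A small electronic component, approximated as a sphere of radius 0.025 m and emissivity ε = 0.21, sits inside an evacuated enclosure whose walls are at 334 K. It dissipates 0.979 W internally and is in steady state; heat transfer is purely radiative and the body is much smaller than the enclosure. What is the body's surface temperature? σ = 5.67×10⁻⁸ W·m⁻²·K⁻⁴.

For a small grey body in a large enclosure, net radiated power = εσA(T⁴ − T_w⁴).
Steady state: P = εσA(T⁴ − T_w⁴) with A = 4πr² = 0.007854 m².
T⁴ = P/(εσA) + T_w⁴ = 0.979/(0.21·5.67×10⁻⁸·0.007854) + (334)⁴
    = 1.047×10¹⁰ + 1.244×10¹⁰ = 2.291×10¹⁰ K⁴.

T ≈ 389 K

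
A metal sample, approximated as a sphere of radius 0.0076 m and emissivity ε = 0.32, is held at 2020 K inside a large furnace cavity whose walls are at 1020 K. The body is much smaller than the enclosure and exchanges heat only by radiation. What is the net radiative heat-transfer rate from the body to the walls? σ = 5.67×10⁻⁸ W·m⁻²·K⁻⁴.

For a small grey body in a large enclosure: P_net = εσA(T_body⁴ − T_wall⁴).
A = 4πr² = 7.258×10⁻⁴ m²; T_body⁴ − T_wall⁴ = 1.665×10¹³ − 1.082×10¹² = 1.557×10¹³ K⁴.
|P_net| = 0.32·5.67×10⁻⁸·7.258×10⁻⁴·1.557×10¹³.

P_net ≈ 205 W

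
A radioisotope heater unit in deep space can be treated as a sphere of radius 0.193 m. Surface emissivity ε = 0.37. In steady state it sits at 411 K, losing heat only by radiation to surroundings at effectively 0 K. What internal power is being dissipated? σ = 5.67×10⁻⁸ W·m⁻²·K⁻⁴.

Steady state: P = εσA T⁴.
A = 4πr² = 0.4681 m²; T⁴ = (411)⁴ = 2.853×10¹⁰ K⁴.
P = 0.37 × 5.67×10⁻⁸ × 0.4681 × 2.853×10¹⁰.

P ≈ 280 W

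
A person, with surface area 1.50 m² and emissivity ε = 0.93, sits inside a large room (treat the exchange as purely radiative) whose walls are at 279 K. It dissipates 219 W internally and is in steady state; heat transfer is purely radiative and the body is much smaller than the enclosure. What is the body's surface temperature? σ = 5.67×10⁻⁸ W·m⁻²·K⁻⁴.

For a small grey body in a large enclosure, net radiated power = εσA(T⁴ − T_w⁴).
Steady state: P = εσA(T⁴ − T_w⁴) with A = 1.50 m².
T⁴ = P/(εσA) + T_w⁴ = 219/(0.93·5.67×10⁻⁸·1.500) + (279)⁴
    = 2.769×10⁹ + 6.059×10⁹ = 8.828×10⁹ K⁴.

T ≈ 307 K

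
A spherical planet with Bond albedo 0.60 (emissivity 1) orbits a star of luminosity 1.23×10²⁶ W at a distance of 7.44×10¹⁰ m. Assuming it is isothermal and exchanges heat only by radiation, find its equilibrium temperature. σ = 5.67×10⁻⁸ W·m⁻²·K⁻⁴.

T ≈ 236 K

First find the stellar flux at distance d: S = L/(4πd²) = 1.23×10²⁶/(4π·(7.44×10¹⁰)²) = 1768 W/m².
For an isothermal sphere, absorbed (1−a)S·πr² = emitted σ·4πr²·T⁴, so T⁴ = (1−a)S/(4σ).
T⁴ = 0.400·1768/(4·5.67×10⁻⁸) = 3.119×10⁹ K⁴.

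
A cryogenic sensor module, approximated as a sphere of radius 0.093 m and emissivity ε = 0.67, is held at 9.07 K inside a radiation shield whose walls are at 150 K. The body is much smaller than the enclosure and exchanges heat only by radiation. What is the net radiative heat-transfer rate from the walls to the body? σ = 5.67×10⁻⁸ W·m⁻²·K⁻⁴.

For a small grey body in a large enclosure: P_net = εσA(T_body⁴ − T_wall⁴).
A = 4πr² = 0.1087 m²; T_body⁴ − T_wall⁴ = 6768 − 5.062×10⁸ = -5.062×10⁸ K⁴.
|P_net| = 0.67·5.67×10⁻⁸·0.1087·5.062×10⁸.

P_net ≈ 2.09 W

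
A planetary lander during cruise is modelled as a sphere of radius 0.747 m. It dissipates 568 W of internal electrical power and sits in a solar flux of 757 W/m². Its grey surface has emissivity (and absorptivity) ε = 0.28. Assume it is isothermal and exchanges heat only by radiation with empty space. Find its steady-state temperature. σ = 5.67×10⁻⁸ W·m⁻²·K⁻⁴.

At steady state, absorbed solar power + internal power = radiated power.
Absorbed: α·S·A_cross = 0.28·757·1.753 = 371.6 W (cross-section πr²).
Total input = 371.6 + 568 = 939.6 W.
Radiated: εσ·A_surf·T⁴ with A_surf = 4πr² = 7.012 m².
T⁴ = 939.6/(0.28·5.67×10⁻⁸·7.012) = 8.440×10⁹ K⁴.

T ≈ 303 K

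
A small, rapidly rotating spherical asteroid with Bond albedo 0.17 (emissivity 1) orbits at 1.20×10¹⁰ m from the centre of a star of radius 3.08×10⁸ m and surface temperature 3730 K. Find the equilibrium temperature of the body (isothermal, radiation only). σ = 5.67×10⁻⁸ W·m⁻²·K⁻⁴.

The star's surface emits σT_*⁴; at distance d the flux is S = σT_*⁴(R_*/d)².
S = 5.67×10⁻⁸·(3730)⁴·(3.08×10⁸/1.20×10¹⁰)² = 7230 W/m².
For an isothermal sphere T⁴ = (1−a)S/(4σ) = 2.646×10¹⁰ K⁴.

T ≈ 403 K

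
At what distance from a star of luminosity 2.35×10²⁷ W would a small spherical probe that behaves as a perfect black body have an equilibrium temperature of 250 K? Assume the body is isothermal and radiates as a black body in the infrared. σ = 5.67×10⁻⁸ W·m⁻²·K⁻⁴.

For an isothermal black-emitting sphere, (1−a)S·πr² = σ·4πr²·T⁴ ⇒ S = 4σT⁴/(1−a).
S = 4·5.67×10⁻⁸·(250)⁴/1.00 = 885.9 W/m².
Flux falls as S = L/(4πd²), so d = √(L/(4πS)) = √(2.35×10²⁷/(4π·885.9)).

d ≈ 4.59×10¹¹ m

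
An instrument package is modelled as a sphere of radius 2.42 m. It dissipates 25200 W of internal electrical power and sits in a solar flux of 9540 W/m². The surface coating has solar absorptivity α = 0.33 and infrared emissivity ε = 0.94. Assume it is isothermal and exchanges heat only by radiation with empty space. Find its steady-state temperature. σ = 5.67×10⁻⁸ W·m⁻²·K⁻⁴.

T ≈ 382 K

At steady state, absorbed solar power + internal power = radiated power.
Absorbed: α·S·A_cross = 0.33·9540·18.40 = 57920 W (cross-section πr²).
Total input = 57920 + 25200 = 83120 W.
Radiated: εσ·A_surf·T⁴ with A_surf = 4πr² = 73.59 m².
T⁴ = 83120/(0.94·5.67×10⁻⁸·73.59) = 2.119×10¹⁰ K⁴.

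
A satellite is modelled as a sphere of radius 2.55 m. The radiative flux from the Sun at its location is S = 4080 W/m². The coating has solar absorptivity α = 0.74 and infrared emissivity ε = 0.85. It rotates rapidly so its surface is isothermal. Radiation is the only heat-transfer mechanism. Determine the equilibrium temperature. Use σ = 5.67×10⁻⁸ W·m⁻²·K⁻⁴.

T ≈ 354 K

At equilibrium, absorbed power = emitted power.
Absorbing cross-section = πr² = 20.43 m²; emitting surface = 4πr² = 81.71 m² (ratio 4).
αS·A_cross = εσ·A_surf·T⁴  ⇒  T⁴ = αS/(ε·4σ).
T⁴ = 0.740·4080/(0.85·4·5.67×10⁻⁸) = 1.566×10¹⁰ K⁴.
T = (1.566×10¹⁰)^(1/4).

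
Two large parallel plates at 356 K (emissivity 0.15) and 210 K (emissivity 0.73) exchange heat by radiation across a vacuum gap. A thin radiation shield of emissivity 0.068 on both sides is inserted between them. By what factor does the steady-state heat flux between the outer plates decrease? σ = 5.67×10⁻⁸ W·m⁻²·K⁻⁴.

Without shield: q₀ = σΔ(T⁴)/(1/ε₁+1/ε₂−1) with denominator 7.037.
With shield the two gaps are in series; the resistances add: (1/ε₁+1/ε_s−1)+(1/ε_s+1/ε₂−1) = 20.37+15.08 = 35.45.
Heat-flux ratio q₀/q = 35.45/7.037.

factor ≈ 5.04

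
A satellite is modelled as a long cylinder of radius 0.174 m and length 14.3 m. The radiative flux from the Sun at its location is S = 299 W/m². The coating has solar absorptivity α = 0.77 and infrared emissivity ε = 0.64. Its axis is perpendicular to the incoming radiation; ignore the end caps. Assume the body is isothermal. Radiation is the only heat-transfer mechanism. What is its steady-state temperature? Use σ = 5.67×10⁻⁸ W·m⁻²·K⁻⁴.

T ≈ 212 K

At equilibrium, absorbed power = emitted power.
Absorbing cross-section = 2rL = 4.976 m²; emitting surface = 2πrL = 15.63 m² (ratio π).
αS·A_cross = εσ·A_surf·T⁴  ⇒  T⁴ = αS/(ε·πσ).
T⁴ = 0.770·299/(0.64·π·5.67×10⁻⁸) = 2.020×10⁹ K⁴.
T = (2.020×10⁹)^(1/4).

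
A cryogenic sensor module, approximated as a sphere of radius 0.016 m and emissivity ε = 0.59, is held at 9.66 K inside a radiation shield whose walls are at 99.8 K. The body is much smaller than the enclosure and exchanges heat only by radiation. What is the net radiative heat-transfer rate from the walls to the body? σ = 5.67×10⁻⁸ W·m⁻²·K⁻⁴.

P_net ≈ 0.0107 W

For a small grey body in a large enclosure: P_net = εσA(T_body⁴ − T_wall⁴).
A = 4πr² = 0.003217 m²; T_body⁴ − T_wall⁴ = 8708 − 9.920×10⁷ = -9.919×10⁷ K⁴.
|P_net| = 0.59·5.67×10⁻⁸·0.003217·9.919×10⁷.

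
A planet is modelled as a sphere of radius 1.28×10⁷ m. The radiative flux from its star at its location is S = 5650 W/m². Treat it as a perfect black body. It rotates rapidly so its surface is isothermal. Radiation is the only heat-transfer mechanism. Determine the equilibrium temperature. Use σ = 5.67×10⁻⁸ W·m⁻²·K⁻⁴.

T ≈ 397 K

At equilibrium, absorbed power = emitted power.
Absorbing cross-section = πr² = 5.147×10¹⁴ m²; emitting surface = 4πr² = 2.059×10¹⁵ m² (ratio 4).
S·A_cross = εσ·A_surf·T⁴  ⇒  T⁴ = S/(4σ).
T⁴ = 1.00·5650/(4·5.67×10⁻⁸) = 2.491×10¹⁰ K⁴.
T = (2.491×10¹⁰)^(1/4).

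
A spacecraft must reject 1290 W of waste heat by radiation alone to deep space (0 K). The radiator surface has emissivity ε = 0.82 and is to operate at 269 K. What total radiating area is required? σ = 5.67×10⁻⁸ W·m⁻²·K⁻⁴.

P = εσA T⁴ ⇒ A = P/(εσT⁴).
T⁴ = 5.236×10⁹ K⁴.
A = 1290/(0.82 × 5.67×10⁻⁸ × 5.236×10⁹).

A ≈ 5.30 m²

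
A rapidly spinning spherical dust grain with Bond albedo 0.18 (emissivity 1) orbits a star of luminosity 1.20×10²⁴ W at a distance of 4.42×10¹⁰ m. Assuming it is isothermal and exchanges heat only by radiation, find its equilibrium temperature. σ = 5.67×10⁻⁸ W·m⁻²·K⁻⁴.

First find the stellar flux at distance d: S = L/(4πd²) = 1.20×10²⁴/(4π·(4.42×10¹⁰)²) = 48.88 W/m².
For an isothermal sphere, absorbed (1−a)S·πr² = emitted σ·4πr²·T⁴, so T⁴ = (1−a)S/(4σ).
T⁴ = 0.820·48.88/(4·5.67×10⁻⁸) = 1.767×10⁸ K⁴.

T ≈ 115 K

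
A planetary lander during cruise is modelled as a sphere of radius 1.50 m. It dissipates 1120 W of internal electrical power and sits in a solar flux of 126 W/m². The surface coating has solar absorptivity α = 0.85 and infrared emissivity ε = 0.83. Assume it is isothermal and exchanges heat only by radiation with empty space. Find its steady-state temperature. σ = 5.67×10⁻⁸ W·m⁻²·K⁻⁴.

At steady state, absorbed solar power + internal power = radiated power.
Absorbed: α·S·A_cross = 0.85·126·7.069 = 757.0 W (cross-section πr²).
Total input = 757.0 + 1120 = 1877 W.
Radiated: εσ·A_surf·T⁴ with A_surf = 4πr² = 28.27 m².
T⁴ = 1877/(0.83·5.67×10⁻⁸·28.27) = 1.411×10⁹ K⁴.

T ≈ 194 K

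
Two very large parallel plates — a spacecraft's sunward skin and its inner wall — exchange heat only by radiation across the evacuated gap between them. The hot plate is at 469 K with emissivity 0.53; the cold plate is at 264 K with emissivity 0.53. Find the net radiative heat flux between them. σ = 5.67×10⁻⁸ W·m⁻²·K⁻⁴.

For two infinite grey parallel plates, q = σ(T₁⁴ − T₂⁴)/(1/ε₁ + 1/ε₂ − 1).
T₁⁴ − T₂⁴ = 4.838×10¹⁰ − 4.858×10⁹ = 4.353×10¹⁰ K⁴.
1/ε₁ + 1/ε₂ − 1 = 1.887 + 1.887 − 1 = 2.774.
q = 5.67×10⁻⁸ × 4.353×10¹⁰ / 2.774.

q ≈ 890 W/m²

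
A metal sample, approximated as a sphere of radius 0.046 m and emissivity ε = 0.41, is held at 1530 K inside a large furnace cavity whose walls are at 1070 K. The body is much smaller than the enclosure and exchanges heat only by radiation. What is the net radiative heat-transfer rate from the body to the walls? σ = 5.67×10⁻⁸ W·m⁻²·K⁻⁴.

For a small grey body in a large enclosure: P_net = εσA(T_body⁴ − T_wall⁴).
A = 4πr² = 0.02659 m²; T_body⁴ − T_wall⁴ = 5.480×10¹² − 1.311×10¹² = 4.169×10¹² K⁴.
|P_net| = 0.41·5.67×10⁻⁸·0.02659·4.169×10¹².

P_net ≈ 2580 W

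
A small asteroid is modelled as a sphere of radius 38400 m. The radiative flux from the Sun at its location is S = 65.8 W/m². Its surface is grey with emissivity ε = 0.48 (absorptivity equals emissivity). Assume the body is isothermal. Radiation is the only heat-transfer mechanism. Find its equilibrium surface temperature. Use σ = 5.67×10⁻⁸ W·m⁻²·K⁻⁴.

T ≈ 131 K

At equilibrium, absorbed power = emitted power.
Absorbing cross-section = πr² = 4.632×10⁹ m²; emitting surface = 4πr² = 1.853×10¹⁰ m² (ratio 4).
εS·A_cross = εσ·A_surf·T⁴  ⇒  T⁴ = S/(4σ)   (ε cancels).
T⁴ = 65.8/(4·5.67×10⁻⁸) = 2.901×10⁸ K⁴.
T = (2.901×10⁸)^(1/4).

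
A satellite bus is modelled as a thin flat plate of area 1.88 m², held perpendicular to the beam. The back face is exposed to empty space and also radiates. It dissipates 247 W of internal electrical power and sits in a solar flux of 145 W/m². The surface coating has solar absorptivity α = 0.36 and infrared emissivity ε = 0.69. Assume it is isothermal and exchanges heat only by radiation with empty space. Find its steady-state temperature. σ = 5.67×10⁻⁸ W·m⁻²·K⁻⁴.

T ≈ 220 K

At steady state, absorbed solar power + internal power = radiated power.
Absorbed: α·S·A_cross = 0.36·145·1.880 = 98.14 W (cross-section A).
Total input = 98.14 + 247 = 345.1 W.
Radiated: εσ·A_surf·T⁴ with A_surf = 2A = 3.760 m².
T⁴ = 345.1/(0.69·5.67×10⁻⁸·3.760) = 2.346×10⁹ K⁴.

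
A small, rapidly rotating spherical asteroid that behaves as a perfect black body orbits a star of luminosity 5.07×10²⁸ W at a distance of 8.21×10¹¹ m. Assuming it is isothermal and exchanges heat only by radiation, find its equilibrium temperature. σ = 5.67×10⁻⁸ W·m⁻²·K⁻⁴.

First find the stellar flux at distance d: S = L/(4πd²) = 5.07×10²⁸/(4π·(8.21×10¹¹)²) = 5986 W/m².
For an isothermal sphere, absorbed (1−a)S·πr² = emitted σ·4πr²·T⁴, so T⁴ = (1−a)S/(4σ).
T⁴ = 1.00·5986/(4·5.67×10⁻⁸) = 2.639×10¹⁰ K⁴.

T ≈ 403 K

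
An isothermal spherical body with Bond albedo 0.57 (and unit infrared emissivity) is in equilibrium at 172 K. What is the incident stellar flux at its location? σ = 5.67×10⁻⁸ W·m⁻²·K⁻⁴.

(1−a)S·πr² = σ·4πr²·T⁴ ⇒ S = 4σT⁴/(1−a).
S = 4·5.67×10⁻⁸·8.752×10⁸/0.430.

S ≈ 462 W/m²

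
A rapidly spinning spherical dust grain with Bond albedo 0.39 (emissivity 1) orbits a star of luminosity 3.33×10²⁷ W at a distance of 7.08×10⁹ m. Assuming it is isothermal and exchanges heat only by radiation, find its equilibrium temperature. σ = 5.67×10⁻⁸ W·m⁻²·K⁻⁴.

First find the stellar flux at distance d: S = L/(4πd²) = 3.33×10²⁷/(4π·(7.08×10⁹)²) = 5.286×10⁶ W/m².
For an isothermal sphere, absorbed (1−a)S·πr² = emitted σ·4πr²·T⁴, so T⁴ = (1−a)S/(4σ).
T⁴ = 0.610·5.286×10⁶/(4·5.67×10⁻⁸) = 1.422×10¹³ K⁴.

T ≈ 1940 K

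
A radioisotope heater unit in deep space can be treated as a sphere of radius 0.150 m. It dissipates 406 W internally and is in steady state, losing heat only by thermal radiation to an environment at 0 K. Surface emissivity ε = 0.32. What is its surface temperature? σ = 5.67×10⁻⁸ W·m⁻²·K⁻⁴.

Steady state: internal power = radiated power, P = εσA T⁴.
Radiating area A = 4πr² = 0.2827 m².
T⁴ = P/(εσA) = 406/(0.32·5.67×10⁻⁸·0.2827) = 7.914×10¹⁰ K⁴.
T = (7.914×10¹⁰)^(1/4).

T ≈ 530 K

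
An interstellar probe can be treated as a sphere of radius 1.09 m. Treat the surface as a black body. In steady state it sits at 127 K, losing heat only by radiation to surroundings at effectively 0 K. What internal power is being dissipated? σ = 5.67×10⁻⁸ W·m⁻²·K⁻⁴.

Steady state: P = εσA T⁴.
A = 4πr² = 14.93 m²; T⁴ = (127)⁴ = 2.601×10⁸ K⁴.
P = 1.0 × 5.67×10⁻⁸ × 14.93 × 2.601×10⁸.

P ≈ 220 W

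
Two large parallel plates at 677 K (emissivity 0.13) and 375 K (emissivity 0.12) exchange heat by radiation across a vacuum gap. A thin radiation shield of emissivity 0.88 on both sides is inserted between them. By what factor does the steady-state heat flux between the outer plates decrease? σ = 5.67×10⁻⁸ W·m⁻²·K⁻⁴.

Without shield: q₀ = σΔ(T⁴)/(1/ε₁+1/ε₂−1) with denominator 15.03.
With shield the two gaps are in series; the resistances add: (1/ε₁+1/ε_s−1)+(1/ε_s+1/ε₂−1) = 7.829+8.470 = 16.30.
Heat-flux ratio q₀/q = 16.30/15.03.

factor ≈ 1.08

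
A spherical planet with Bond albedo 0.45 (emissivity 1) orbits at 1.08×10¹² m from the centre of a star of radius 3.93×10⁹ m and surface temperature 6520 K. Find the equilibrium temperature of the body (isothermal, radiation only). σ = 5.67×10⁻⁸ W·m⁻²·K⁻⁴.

The star's surface emits σT_*⁴; at distance d the flux is S = σT_*⁴(R_*/d)².
S = 5.67×10⁻⁸·(6520)⁴·(3.93×10⁹/1.08×10¹²)² = 1357 W/m².
For an isothermal sphere T⁴ = (1−a)S/(4σ) = 3.290×10⁹ K⁴.

T ≈ 240 K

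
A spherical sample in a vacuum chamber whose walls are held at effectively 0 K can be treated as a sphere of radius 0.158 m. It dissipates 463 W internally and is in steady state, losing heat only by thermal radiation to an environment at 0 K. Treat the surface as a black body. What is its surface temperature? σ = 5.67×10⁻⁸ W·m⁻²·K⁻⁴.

Steady state: internal power = radiated power, P = εσA T⁴.
Radiating area A = 4πr² = 0.3137 m².
T⁴ = P/(εσA) = 463/(1.0·5.67×10⁻⁸·0.3137) = 2.603×10¹⁰ K⁴.
T = (2.603×10¹⁰)^(1/4).

T ≈ 402 K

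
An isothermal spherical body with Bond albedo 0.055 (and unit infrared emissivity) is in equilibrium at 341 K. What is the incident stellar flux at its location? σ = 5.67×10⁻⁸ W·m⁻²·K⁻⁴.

(1−a)S·πr² = σ·4πr²·T⁴ ⇒ S = 4σT⁴/(1−a).
S = 4·5.67×10⁻⁸·1.352×10¹⁰/0.945.

S ≈ 3250 W/m²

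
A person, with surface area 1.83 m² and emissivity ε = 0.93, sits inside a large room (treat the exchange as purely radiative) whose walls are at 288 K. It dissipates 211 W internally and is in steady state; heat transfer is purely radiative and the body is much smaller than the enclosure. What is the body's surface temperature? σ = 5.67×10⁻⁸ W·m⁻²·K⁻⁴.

T ≈ 309 K

For a small grey body in a large enclosure, net radiated power = εσA(T⁴ − T_w⁴).
Steady state: P = εσA(T⁴ − T_w⁴) with A = 1.83 m².
T⁴ = P/(εσA) + T_w⁴ = 211/(0.93·5.67×10⁻⁸·1.830) + (288)⁴
    = 2.187×10⁹ + 6.880×10⁹ = 9.066×10⁹ K⁴.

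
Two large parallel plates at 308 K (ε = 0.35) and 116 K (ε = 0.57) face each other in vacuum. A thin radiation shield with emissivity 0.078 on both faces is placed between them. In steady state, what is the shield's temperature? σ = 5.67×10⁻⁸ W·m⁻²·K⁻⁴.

T_s ≈ 258 K

In steady state the net flux on the hot side equals that on the cold side.
σ(T₁⁴−T_s⁴)/D₁ = σ(T_s⁴−T₂⁴)/D₂, with D₁ = 1/ε₁+1/ε_s−1 = 14.68, D₂ = 1/ε_s+1/ε₂−1 = 13.57.
Solve for T_s⁴: T_s⁴ = (D₂·T₁⁴ + D₁·T₂⁴)/(D₁+D₂) = 4.418×10⁹ K⁴.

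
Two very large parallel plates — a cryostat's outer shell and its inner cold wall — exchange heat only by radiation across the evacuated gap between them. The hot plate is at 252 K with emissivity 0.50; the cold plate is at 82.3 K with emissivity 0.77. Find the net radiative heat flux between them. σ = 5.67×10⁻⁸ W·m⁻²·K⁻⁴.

q ≈ 98.3 W/m²

For two infinite grey parallel plates, q = σ(T₁⁴ − T₂⁴)/(1/ε₁ + 1/ε₂ − 1).
T₁⁴ − T₂⁴ = 4.033×10⁹ − 4.588×10⁷ = 3.987×10⁹ K⁴.
1/ε₁ + 1/ε₂ − 1 = 2.000 + 1.299 − 1 = 2.299.
q = 5.67×10⁻⁸ × 3.987×10⁹ / 2.299.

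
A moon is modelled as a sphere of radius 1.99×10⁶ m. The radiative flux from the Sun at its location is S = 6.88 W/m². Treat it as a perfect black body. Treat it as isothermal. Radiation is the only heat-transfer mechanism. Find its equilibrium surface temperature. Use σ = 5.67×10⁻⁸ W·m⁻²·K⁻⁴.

At equilibrium, absorbed power = emitted power.
Absorbing cross-section = πr² = 1.244×10¹³ m²; emitting surface = 4πr² = 4.976×10¹³ m² (ratio 4).
S·A_cross = εσ·A_surf·T⁴  ⇒  T⁴ = S/(4σ).
T⁴ = 1.00·6.88/(4·5.67×10⁻⁸) = 3.034×10⁷ K⁴.
T = (3.034×10⁷)^(1/4).

T ≈ 74.2 K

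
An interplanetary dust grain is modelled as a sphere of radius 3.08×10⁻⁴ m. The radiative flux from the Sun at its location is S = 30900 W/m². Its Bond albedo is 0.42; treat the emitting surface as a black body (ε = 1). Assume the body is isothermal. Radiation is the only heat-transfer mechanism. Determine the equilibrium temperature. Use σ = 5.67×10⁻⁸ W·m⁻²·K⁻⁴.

T ≈ 530 K

At equilibrium, absorbed power = emitted power.
Absorbing cross-section = πr² = 2.980×10⁻⁷ m²; emitting surface = 4πr² = 1.192×10⁻⁶ m² (ratio 4).
(1−a)S·A_cross = εσ·A_surf·T⁴  ⇒  T⁴ = (1−a)S/(4σ).
T⁴ = 0.580·30900/(4·5.67×10⁻⁸) = 7.902×10¹⁰ K⁴.
T = (7.902×10¹⁰)^(1/4).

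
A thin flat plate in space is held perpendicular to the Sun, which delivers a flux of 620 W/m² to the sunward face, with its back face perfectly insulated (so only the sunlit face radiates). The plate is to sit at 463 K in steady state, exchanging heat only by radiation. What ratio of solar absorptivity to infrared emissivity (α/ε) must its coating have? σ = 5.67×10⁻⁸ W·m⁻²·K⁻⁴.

Balance: αS·A = εσ·1A·T⁴ ⇒ α/ε = σT⁴/S.
α/ε = 5.67×10⁻⁸·(463)⁴/620 = 5.67×10⁻⁸·4.595×10¹⁰/620.

α/ε ≈ 4.20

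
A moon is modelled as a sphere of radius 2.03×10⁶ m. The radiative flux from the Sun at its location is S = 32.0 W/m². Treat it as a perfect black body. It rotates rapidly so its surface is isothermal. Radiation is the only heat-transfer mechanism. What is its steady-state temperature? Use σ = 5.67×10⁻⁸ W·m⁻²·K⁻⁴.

T ≈ 109 K

At equilibrium, absorbed power = emitted power.
Absorbing cross-section = πr² = 1.295×10¹³ m²; emitting surface = 4πr² = 5.178×10¹³ m² (ratio 4).
S·A_cross = εσ·A_surf·T⁴  ⇒  T⁴ = S/(4σ).
T⁴ = 1.00·32.0/(4·5.67×10⁻⁸) = 1.411×10⁸ K⁴.
T = (1.411×10⁸)^(1/4).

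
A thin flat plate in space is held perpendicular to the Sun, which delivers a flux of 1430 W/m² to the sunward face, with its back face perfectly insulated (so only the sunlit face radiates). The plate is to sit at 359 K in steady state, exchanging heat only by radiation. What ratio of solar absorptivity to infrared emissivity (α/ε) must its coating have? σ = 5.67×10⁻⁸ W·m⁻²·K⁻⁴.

α/ε ≈ 0.659

Balance: αS·A = εσ·1A·T⁴ ⇒ α/ε = σT⁴/S.
α/ε = 5.67×10⁻⁸·(359)⁴/1430 = 5.67×10⁻⁸·1.661×10¹⁰/1430.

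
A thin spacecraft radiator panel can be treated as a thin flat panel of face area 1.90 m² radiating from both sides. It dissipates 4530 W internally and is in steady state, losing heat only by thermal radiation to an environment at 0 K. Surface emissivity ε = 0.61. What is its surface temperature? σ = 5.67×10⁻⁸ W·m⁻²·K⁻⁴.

T ≈ 431 K

Steady state: internal power = radiated power, P = εσA T⁴.
Radiating area A = 2·1.90 = 3.800 m².
T⁴ = P/(εσA) = 4530/(0.61·5.67×10⁻⁸·3.800) = 3.447×10¹⁰ K⁴.
T = (3.447×10¹⁰)^(1/4).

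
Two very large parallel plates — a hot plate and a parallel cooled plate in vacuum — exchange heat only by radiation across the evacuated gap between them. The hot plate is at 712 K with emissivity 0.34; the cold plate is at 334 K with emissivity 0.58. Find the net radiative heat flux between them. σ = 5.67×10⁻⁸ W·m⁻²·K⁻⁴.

q ≈ 3780 W/m²

For two infinite grey parallel plates, q = σ(T₁⁴ − T₂⁴)/(1/ε₁ + 1/ε₂ − 1).
T₁⁴ − T₂⁴ = 2.570×10¹¹ − 1.244×10¹⁰ = 2.445×10¹¹ K⁴.
1/ε₁ + 1/ε₂ − 1 = 2.941 + 1.724 − 1 = 3.665.
q = 5.67×10⁻⁸ × 2.445×10¹¹ / 3.665.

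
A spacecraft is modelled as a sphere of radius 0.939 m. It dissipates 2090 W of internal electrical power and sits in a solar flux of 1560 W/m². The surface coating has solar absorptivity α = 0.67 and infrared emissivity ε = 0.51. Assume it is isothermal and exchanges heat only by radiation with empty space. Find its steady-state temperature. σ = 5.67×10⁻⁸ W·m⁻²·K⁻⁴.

T ≈ 353 K

At steady state, absorbed solar power + internal power = radiated power.
Absorbed: α·S·A_cross = 0.67·1560·2.770 = 2895 W (cross-section πr²).
Total input = 2895 + 2090 = 4985 W.
Radiated: εσ·A_surf·T⁴ with A_surf = 4πr² = 11.08 m².
T⁴ = 4985/(0.51·5.67×10⁻⁸·11.08) = 1.556×10¹⁰ K⁴.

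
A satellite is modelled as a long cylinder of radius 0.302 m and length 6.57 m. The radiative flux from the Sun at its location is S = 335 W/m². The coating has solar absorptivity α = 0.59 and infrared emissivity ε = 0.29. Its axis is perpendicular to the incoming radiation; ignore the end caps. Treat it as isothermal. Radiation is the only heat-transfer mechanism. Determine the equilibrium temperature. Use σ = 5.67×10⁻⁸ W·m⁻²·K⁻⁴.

At equilibrium, absorbed power = emitted power.
Absorbing cross-section = 2rL = 3.968 m²; emitting surface = 2πrL = 12.47 m² (ratio π).
αS·A_cross = εσ·A_surf·T⁴  ⇒  T⁴ = αS/(ε·πσ).
T⁴ = 0.590·335/(0.29·π·5.67×10⁻⁸) = 3.826×10⁹ K⁴.
T = (3.826×10⁹)^(1/4).

T ≈ 249 K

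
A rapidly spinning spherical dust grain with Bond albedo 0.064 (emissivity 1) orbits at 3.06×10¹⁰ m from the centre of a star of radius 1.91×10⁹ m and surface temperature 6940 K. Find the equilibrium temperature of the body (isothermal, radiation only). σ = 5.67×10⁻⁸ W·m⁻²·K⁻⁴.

The star's surface emits σT_*⁴; at distance d the flux is S = σT_*⁴(R_*/d)².
S = 5.67×10⁻⁸·(6940)⁴·(1.91×10⁹/3.06×10¹⁰)² = 5.124×10⁵ W/m².
For an isothermal sphere T⁴ = (1−a)S/(4σ) = 2.115×10¹² K⁴.

T ≈ 1210 K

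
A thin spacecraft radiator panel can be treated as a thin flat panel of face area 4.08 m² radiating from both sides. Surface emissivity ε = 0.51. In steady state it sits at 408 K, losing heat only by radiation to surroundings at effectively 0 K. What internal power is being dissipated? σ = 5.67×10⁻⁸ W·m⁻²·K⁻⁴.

Steady state: P = εσA T⁴.
A = 2·4.08 = 8.160 m²; T⁴ = (408)⁴ = 2.771×10¹⁰ K⁴.
P = 0.51 × 5.67×10⁻⁸ × 8.160 × 2.771×10¹⁰.

P ≈ 6540 W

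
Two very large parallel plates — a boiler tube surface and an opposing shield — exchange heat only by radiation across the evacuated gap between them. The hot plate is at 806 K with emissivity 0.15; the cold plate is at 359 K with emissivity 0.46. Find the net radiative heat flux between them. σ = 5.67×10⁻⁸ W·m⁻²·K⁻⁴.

q ≈ 2930 W/m²

For two infinite grey parallel plates, q = σ(T₁⁴ − T₂⁴)/(1/ε₁ + 1/ε₂ − 1).
T₁⁴ − T₂⁴ = 4.220×10¹¹ − 1.661×10¹⁰ = 4.054×10¹¹ K⁴.
1/ε₁ + 1/ε₂ − 1 = 6.667 + 2.174 − 1 = 7.841.
q = 5.67×10⁻⁸ × 4.054×10¹¹ / 7.841.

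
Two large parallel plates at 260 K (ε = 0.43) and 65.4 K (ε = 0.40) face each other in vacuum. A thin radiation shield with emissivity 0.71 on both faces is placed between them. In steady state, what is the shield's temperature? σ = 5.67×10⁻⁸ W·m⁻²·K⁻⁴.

In steady state the net flux on the hot side equals that on the cold side.
σ(T₁⁴−T_s⁴)/D₁ = σ(T_s⁴−T₂⁴)/D₂, with D₁ = 1/ε₁+1/ε_s−1 = 2.734, D₂ = 1/ε_s+1/ε₂−1 = 2.908.
Solve for T_s⁴: T_s⁴ = (D₂·T₁⁴ + D₁·T₂⁴)/(D₁+D₂) = 2.364×10⁹ K⁴.

T_s ≈ 221 K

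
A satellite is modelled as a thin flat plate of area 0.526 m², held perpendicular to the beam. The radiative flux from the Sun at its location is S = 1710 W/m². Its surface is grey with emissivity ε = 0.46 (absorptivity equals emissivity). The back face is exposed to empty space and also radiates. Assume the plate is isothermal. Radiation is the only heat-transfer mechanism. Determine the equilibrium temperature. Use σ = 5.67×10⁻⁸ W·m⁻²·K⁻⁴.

At equilibrium, absorbed power = emitted power.
Absorbing cross-section = A = 0.5260 m²; emitting surface = 2A = 1.052 m² (ratio 2).
εS·A_cross = εσ·A_surf·T⁴  ⇒  T⁴ = S/(2σ)   (ε cancels).
T⁴ = 1710/(2·5.67×10⁻⁸) = 1.508×10¹⁰ K⁴.
T = (1.508×10¹⁰)^(1/4).

T ≈ 350 K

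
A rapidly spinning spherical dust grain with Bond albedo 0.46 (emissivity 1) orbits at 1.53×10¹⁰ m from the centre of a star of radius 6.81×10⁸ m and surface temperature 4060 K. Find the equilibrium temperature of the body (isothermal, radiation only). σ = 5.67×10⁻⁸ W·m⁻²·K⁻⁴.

T ≈ 519 K

The star's surface emits σT_*⁴; at distance d the flux is S = σT_*⁴(R_*/d)².
S = 5.67×10⁻⁸·(4060)⁴·(6.81×10⁸/1.53×10¹⁰)² = 30520 W/m².
For an isothermal sphere T⁴ = (1−a)S/(4σ) = 7.267×10¹⁰ K⁴.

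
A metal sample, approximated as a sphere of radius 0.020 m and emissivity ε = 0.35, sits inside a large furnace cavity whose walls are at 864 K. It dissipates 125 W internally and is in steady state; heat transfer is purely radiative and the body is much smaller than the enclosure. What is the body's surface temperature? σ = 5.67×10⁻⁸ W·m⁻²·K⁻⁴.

T ≈ 1160 K

For a small grey body in a large enclosure, net radiated power = εσA(T⁴ − T_w⁴).
Steady state: P = εσA(T⁴ − T_w⁴) with A = 4πr² = 0.005027 m².
T⁴ = P/(εσA) + T_w⁴ = 125/(0.35·5.67×10⁻⁸·0.005027) + (864)⁴
    = 1.253×10¹² + 5.573×10¹¹ = 1.810×10¹² K⁴.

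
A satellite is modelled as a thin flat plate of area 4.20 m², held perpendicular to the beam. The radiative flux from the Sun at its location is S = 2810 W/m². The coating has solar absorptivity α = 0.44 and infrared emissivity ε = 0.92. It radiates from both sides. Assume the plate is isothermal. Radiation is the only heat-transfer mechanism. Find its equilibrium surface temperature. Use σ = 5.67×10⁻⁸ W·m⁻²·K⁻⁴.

At equilibrium, absorbed power = emitted power.
Absorbing cross-section = A = 4.200 m²; emitting surface = 2A = 8.400 m² (ratio 2).
αS·A_cross = εσ·A_surf·T⁴  ⇒  T⁴ = αS/(ε·2σ).
T⁴ = 0.440·2810/(0.92·2·5.67×10⁻⁸) = 1.185×10¹⁰ K⁴.
T = (1.185×10¹⁰)^(1/4).

T ≈ 330 K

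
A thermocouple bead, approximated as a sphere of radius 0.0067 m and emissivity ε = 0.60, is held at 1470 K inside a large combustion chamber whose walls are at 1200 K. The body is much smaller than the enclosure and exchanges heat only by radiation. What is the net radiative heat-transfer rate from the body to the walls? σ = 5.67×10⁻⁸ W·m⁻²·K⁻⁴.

For a small grey body in a large enclosure: P_net = εσA(T_body⁴ − T_wall⁴).
A = 4πr² = 5.641×10⁻⁴ m²; T_body⁴ − T_wall⁴ = 4.669×10¹² − 2.074×10¹² = 2.596×10¹² K⁴.
|P_net| = 0.60·5.67×10⁻⁸·5.641×10⁻⁴·2.596×10¹².

P_net ≈ 49.8 W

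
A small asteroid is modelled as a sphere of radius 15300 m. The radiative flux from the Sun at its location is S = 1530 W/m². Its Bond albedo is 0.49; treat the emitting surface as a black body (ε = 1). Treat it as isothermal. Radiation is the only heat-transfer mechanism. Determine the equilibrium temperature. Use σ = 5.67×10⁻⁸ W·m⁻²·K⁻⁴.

At equilibrium, absorbed power = emitted power.
Absorbing cross-section = πr² = 7.354×10⁸ m²; emitting surface = 4πr² = 2.942×10⁹ m² (ratio 4).
(1−a)S·A_cross = εσ·A_surf·T⁴  ⇒  T⁴ = (1−a)S/(4σ).
T⁴ = 0.510·1530/(4·5.67×10⁻⁸) = 3.440×10⁹ K⁴.
T = (3.440×10⁹)^(1/4).

T ≈ 242 K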